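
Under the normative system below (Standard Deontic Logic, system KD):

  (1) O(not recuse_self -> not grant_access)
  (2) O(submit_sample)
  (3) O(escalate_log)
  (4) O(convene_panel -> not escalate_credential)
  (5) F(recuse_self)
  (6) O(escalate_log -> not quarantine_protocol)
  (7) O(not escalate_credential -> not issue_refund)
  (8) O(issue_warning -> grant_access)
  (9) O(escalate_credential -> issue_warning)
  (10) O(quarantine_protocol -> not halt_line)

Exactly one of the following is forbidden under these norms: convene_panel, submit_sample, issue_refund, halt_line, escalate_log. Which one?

F(recuse_self) at premise 5 means O(not recuse_self).
Premise 1 is O(not recuse_self -> not grant_access); since O(not recuse_self), deontic closure gives O(not grant_access).
Premise 8, O(issue_warning -> grant_access), contraposes to O(not grant_access -> not issue_warning); with O(not grant_access) we get O(not issue_warning).
The contrapositive of premise 9 (O(escalate_credential -> issue_warning)) is O(not issue_warning -> not escalate_credential), and O(not issue_warning) is already established, so O(not escalate_credential).
Premise 7 is O(not escalate_credential -> not issue_refund); since O(not escalate_credential), deontic closure gives O(not issue_refund).
So O(not issue_refund) holds, i.e. issue_refund is forbidden. None of the other listed options is forbidden under the premises.

issue_refund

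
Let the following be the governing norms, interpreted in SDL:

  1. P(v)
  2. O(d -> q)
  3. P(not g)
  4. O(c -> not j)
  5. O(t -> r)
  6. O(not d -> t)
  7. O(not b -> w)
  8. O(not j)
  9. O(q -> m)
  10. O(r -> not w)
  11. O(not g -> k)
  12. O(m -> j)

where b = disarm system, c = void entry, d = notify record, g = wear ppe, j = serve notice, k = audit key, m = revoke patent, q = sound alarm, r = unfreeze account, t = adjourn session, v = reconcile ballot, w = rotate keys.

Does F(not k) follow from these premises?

Premise 11 is O(not g -> k), but O(not g) is not derivable from the premises (the permission P(not g) asserts only not O(g), not O(not g)), so it does not yield O(k).
No other premise forces O(k). An ideal world satisfying every premise can still have not k true, so F(not k) is not derivable.

No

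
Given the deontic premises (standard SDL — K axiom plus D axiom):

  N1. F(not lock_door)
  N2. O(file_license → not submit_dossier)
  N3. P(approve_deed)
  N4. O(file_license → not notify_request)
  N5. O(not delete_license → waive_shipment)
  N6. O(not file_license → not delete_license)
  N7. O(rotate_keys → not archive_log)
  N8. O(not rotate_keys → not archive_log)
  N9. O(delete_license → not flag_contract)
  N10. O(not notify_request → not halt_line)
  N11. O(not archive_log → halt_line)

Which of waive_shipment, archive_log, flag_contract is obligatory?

Premises 8 and 7 cover both cases: O(not rotate_keys → not archive_log) and O(rotate_keys → not archive_log). Since not rotate_keys ∨ rotate_keys is a tautology, O(not archive_log) follows.
Premise 11 is O(not archive_log → halt_line); since O(not archive_log), deontic closure gives O(halt_line).
Premise 10, O(not notify_request → not halt_line), contraposes to O(halt_line → notify_request); with O(halt_line) we get O(notify_request).
Premise 4 is O(file_license → not notify_request); contrapositively O(notify_request → not file_license). Since O(notify_request) holds, K gives O(not file_license).
From O(not file_license) and premise 6, O(not file_license → not delete_license), we obtain O(not delete_license).
With premise 5, O(not delete_license → waive_shipment), the K-axiom yields O(waive_shipment).
So O(waive_shipment) holds — waive_shipment is obligatory. None of the other listed options is made obligatory by any chain of premises.

waive_shipment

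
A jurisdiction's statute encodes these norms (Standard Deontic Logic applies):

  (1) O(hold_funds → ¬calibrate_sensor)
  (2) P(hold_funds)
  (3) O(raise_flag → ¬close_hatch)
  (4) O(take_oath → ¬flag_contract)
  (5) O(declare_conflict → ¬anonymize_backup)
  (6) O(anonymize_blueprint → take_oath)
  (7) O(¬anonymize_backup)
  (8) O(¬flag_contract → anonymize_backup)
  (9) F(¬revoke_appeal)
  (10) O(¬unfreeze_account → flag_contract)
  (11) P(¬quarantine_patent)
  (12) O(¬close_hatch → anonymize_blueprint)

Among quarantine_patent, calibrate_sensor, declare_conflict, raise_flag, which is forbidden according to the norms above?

raise_flag

From premise 7 we have O(¬anonymize_backup).
The contrapositive of premise 8 (O(¬flag_contract → anonymize_backup)) is O(¬anonymize_backup → flag_contract), and O(¬anonymize_backup) is already established, so O(flag_contract).
Premise 4 is O(take_oath → ¬flag_contract); contrapositively O(flag_contract → ¬take_oath). Since O(flag_contract) holds, K gives O(¬take_oath).
The contrapositive of premise 6 (O(anonymize_blueprint → take_oath)) is O(¬take_oath → ¬anonymize_blueprint), and O(¬take_oath) is already established, so O(¬anonymize_blueprint).
Premise 12 is O(¬close_hatch → anonymize_blueprint); contrapositively O(¬anonymize_blueprint → close_hatch). Since O(¬anonymize_blueprint) holds, K gives O(close_hatch).
Premise 3, O(raise_flag → ¬close_hatch), contraposes to O(close_hatch → ¬raise_flag); with O(close_hatch) we get O(¬raise_flag).
So O(¬raise_flag) holds, i.e. raise_flag is forbidden. None of the other listed options is forbidden under the premises.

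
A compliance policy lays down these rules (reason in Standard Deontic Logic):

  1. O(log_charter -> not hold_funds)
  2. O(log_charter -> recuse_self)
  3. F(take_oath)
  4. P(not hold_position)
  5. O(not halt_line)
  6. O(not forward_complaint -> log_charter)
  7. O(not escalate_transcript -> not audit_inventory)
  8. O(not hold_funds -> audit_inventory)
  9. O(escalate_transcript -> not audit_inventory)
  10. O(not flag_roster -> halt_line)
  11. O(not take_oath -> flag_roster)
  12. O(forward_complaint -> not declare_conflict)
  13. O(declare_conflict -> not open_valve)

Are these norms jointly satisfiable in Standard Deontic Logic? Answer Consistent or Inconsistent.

Premise 10 is O(not flag_roster -> halt_line), but O(not flag_roster) is not derivable from the premises, so it does not yield O(halt_line).
So O(halt_line) is not derivable, and the apparent clash with O(not halt_line) does not arise.
A world satisfying every obligation exists (e.g. audit_inventory=false, declare_conflict=false, escalate_transcript=false, flag_roster=true, forward_complaint=true, halt_line=false, hold_funds=true, hold_position=false, log_charter=false, open_valve=false, recuse_self=false, take_oath=false); no atom is both obligatory and forbidden, so the set is consistent.

Consistent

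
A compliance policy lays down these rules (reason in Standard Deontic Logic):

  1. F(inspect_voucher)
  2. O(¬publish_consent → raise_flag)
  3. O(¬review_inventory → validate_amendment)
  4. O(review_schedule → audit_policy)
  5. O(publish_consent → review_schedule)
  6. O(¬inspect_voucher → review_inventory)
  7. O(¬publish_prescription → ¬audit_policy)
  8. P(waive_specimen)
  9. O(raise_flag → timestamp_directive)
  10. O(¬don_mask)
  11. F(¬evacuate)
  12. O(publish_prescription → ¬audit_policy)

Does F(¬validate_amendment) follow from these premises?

No

Premise 3 is O(¬review_inventory → validate_amendment), but O(¬review_inventory) is not derivable from the premises, so it does not yield O(validate_amendment).
No other premise forces O(validate_amendment). An ideal world satisfying every premise can still have ¬validate_amendment true, so F(¬validate_amendment) is not derivable.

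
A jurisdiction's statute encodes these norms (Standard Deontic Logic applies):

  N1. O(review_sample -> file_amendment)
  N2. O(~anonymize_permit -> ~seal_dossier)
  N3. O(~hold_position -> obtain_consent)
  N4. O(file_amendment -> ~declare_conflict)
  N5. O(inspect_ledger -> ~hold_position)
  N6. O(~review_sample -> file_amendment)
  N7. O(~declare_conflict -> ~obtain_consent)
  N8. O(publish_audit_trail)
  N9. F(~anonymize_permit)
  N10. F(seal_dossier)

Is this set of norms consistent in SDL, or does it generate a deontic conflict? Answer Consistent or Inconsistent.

Premise 2 is O(~anonymize_permit -> ~seal_dossier); even if O(~seal_dossier) held, inferring O(~anonymize_permit) would be affirming the consequent — invalid.
So O(~anonymize_permit) is not derivable, and the apparent clash with O(anonymize_permit) does not arise.
A world satisfying every obligation exists (e.g. anonymize_permit=true, declare_conflict=false, file_amendment=true, hold_position=true, inspect_ledger=false, obtain_consent=false, publish_audit_trail=true, review_sample=false, seal_dossier=false); no atom is both obligatory and forbidden, so the set is consistent.

Consistent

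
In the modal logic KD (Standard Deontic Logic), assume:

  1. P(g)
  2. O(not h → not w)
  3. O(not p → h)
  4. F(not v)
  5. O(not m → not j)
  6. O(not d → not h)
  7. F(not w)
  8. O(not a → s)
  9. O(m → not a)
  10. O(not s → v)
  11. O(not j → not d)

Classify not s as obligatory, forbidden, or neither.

F(not w) at premise 7 means O(w).
Premise 2, O(not h → not w), contraposes to O(w → h); with O(w) we get O(h).
Premise 6, O(not d → not h), contraposes to O(h → d); with O(h) we get O(d).
The contrapositive of premise 11 (O(not j → not d)) is O(d → j), and O(d) is already established, so O(j).
The contrapositive of premise 5 (O(not m → not j)) is O(j → m), and O(j) is already established, so O(m).
Premise 9 is O(m → not a); since O(m), deontic closure gives O(not a).
From O(not a) and premise 8, O(not a → s), we obtain O(s).
Premises 1, 3, 4, 10 do not contribute to this derivation.
Thus O(s), which is F(not s): not s is forbidden.

Forbidden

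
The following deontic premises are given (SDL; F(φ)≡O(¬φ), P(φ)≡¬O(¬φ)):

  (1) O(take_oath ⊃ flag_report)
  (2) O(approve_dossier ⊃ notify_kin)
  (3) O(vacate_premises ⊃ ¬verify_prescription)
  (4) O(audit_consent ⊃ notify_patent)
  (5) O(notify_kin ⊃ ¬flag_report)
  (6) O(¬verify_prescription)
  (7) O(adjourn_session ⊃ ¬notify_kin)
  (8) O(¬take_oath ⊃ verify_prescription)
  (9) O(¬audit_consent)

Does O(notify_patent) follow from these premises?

Premise 4 is O(audit_consent ⊃ notify_patent), but O(audit_consent) is not derivable from the premises, so it does not yield O(notify_patent).
No other premise forces O(notify_patent). An ideal world satisfying every premise can still have notify_patent false, so O(notify_patent) is not derivable.

No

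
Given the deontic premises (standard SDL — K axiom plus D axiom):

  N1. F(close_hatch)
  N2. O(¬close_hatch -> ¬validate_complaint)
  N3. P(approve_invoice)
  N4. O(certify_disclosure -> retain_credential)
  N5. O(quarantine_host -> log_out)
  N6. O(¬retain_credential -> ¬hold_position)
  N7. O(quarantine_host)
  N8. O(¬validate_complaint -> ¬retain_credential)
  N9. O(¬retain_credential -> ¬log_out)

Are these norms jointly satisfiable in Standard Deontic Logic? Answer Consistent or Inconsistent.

Inconsistent

Premise 7 gives O(quarantine_host).
Premise 5 is O(quarantine_host -> log_out); since O(quarantine_host), deontic closure gives O(log_out).
Premise 9 is O(¬retain_credential -> ¬log_out); contrapositively O(log_out -> retain_credential). Since O(log_out) holds, K gives O(retain_credential).
The contrapositive of premise 8 (O(¬validate_complaint -> ¬retain_credential)) is O(retain_credential -> validate_complaint), and O(retain_credential) is already established, so O(validate_complaint).
Premise 2, O(¬close_hatch -> ¬validate_complaint), contraposes to O(validate_complaint -> close_hatch); with O(validate_complaint) we get O(close_hatch).
But premise 1, F(close_hatch), means O(¬close_hatch).
We now have both O(close_hatch) and O(¬close_hatch) — close_hatch is simultaneously obligatory and forbidden, violating the D-axiom.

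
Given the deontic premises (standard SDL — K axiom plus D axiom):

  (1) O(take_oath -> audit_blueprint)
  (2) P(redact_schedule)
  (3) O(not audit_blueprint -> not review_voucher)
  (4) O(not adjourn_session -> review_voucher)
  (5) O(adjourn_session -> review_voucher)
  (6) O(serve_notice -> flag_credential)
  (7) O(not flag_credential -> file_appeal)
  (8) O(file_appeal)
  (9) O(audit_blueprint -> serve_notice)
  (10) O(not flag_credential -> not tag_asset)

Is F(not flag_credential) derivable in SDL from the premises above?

Premises 5 and 4 cover both cases: O(adjourn_session -> review_voucher) and O(not adjourn_session -> review_voucher). Since adjourn_session ∨ not adjourn_session is a tautology, O(review_voucher) follows.
Premise 3 is O(not audit_blueprint -> not review_voucher); contrapositively O(review_voucher -> audit_blueprint). Since O(review_voucher) holds, K gives O(audit_blueprint).
Premise 9 is O(audit_blueprint -> serve_notice); since O(audit_blueprint), deontic closure gives O(serve_notice).
From O(serve_notice) and premise 6, O(serve_notice -> flag_credential), we obtain O(flag_credential).
Premises 1, 2, 7, 8, 10 do not contribute to this derivation.
So O(flag_credential) holds, i.e. F(not flag_credential). The claim follows.

Yes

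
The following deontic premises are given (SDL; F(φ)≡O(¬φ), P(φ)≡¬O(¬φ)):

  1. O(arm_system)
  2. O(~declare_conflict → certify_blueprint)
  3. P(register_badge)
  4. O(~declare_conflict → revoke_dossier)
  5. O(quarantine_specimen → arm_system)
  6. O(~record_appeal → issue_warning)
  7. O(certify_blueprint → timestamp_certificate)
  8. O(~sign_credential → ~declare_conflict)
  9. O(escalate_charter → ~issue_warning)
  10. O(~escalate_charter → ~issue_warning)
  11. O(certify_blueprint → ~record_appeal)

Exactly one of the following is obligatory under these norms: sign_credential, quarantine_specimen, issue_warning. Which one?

sign_credential

Premises 9 and 10 cover both cases: O(escalate_charter → ~issue_warning) and O(~escalate_charter → ~issue_warning). Since escalate_charter ∨ ~escalate_charter is a tautology, O(~issue_warning) follows.
Premise 6 is O(~record_appeal → issue_warning); contrapositively O(~issue_warning → record_appeal). Since O(~issue_warning) holds, K gives O(record_appeal).
The contrapositive of premise 11 (O(certify_blueprint → ~record_appeal)) is O(record_appeal → ~certify_blueprint), and O(record_appeal) is already established, so O(~certify_blueprint).
The contrapositive of premise 2 (O(~declare_conflict → certify_blueprint)) is O(~certify_blueprint → declare_conflict), and O(~certify_blueprint) is already established, so O(declare_conflict).
Premise 8 is O(~sign_credential → ~declare_conflict); contrapositively O(declare_conflict → sign_credential). Since O(declare_conflict) holds, K gives O(sign_credential).
So O(sign_credential) holds — sign_credential is obligatory. None of the other listed options is made obligatory by any chain of premises.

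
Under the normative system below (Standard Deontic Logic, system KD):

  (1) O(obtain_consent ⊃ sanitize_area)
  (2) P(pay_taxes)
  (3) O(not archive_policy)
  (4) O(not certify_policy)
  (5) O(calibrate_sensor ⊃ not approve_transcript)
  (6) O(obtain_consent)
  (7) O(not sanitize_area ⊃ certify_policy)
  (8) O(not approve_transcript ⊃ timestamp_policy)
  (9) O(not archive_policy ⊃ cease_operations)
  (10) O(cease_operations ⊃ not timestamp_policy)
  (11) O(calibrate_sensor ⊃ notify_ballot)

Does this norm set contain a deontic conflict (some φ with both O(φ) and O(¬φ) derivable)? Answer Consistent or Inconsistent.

Premise 7 is O(not sanitize_area ⊃ certify_policy), but O(not sanitize_area) is not derivable from the premises, so it does not yield O(certify_policy).
So O(certify_policy) is not derivable, and the apparent clash with O(not certify_policy) does not arise.
A world satisfying every obligation exists (e.g. approve_transcript=true, archive_policy=false, calibrate_sensor=false, cease_operations=true, certify_policy=false, notify_ballot=false, obtain_consent=true, pay_taxes=false, sanitize_area=true, timestamp_policy=false); no atom is both obligatory and forbidden, so the set is consistent.

Consistent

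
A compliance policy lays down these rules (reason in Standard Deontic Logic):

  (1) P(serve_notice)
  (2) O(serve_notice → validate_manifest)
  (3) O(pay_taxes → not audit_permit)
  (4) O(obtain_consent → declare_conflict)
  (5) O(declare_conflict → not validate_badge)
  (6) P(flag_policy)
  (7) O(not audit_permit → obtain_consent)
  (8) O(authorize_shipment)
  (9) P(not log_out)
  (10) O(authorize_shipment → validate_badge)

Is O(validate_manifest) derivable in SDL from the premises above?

No

Premise 2 is O(serve_notice → validate_manifest), but O(serve_notice) is not derivable from the premises (the permission P(serve_notice) asserts only not O(not serve_notice), not O(serve_notice)), so it does not yield O(validate_manifest).
No other premise forces O(validate_manifest). An ideal world satisfying every premise can still have validate_manifest false, so O(validate_manifest) is not derivable.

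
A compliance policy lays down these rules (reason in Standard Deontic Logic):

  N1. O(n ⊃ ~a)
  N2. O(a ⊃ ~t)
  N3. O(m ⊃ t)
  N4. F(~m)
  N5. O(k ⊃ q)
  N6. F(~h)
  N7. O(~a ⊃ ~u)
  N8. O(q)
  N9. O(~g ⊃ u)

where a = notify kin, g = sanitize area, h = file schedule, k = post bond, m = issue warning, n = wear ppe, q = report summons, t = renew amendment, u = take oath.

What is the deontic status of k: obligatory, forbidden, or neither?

Neither

Premise 5 is O(k ⊃ q); even if O(q) held, inferring O(k) would be affirming the consequent — invalid.
No premise or chain of K-axiom applications forces O(k), and none forces O(~k). So k is neither obligatory nor forbidden under these norms.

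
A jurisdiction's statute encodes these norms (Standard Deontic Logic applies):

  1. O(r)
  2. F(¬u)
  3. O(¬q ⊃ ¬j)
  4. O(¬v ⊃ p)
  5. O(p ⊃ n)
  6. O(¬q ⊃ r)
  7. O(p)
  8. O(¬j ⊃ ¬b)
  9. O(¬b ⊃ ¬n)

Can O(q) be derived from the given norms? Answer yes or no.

Yes

From premise 7 we have O(p).
From O(p) and premise 5, O(p ⊃ n), we obtain O(n).
The contrapositive of premise 9 (O(¬b ⊃ ¬n)) is O(n ⊃ b), and O(n) is already established, so O(b).
The contrapositive of premise 8 (O(¬j ⊃ ¬b)) is O(b ⊃ j), and O(b) is already established, so O(j).
The contrapositive of premise 3 (O(¬q ⊃ ¬j)) is O(j ⊃ q), and O(j) is already established, so O(q).
Premises 1, 2, 4, 6 do not contribute to this derivation.
So O(q) follows.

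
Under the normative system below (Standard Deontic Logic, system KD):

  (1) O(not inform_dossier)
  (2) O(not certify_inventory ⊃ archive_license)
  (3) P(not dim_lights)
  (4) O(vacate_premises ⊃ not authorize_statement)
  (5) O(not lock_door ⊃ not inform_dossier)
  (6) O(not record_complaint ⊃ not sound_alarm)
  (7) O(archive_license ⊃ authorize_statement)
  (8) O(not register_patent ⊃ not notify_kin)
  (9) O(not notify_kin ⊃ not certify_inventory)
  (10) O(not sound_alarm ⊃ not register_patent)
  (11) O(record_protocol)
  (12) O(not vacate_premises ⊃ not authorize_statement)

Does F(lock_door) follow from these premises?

Premise 5 is O(not lock_door ⊃ not inform_dossier); even if O(not inform_dossier) held, inferring O(not lock_door) would be affirming the consequent — invalid.
No other premise forces O(not lock_door). An ideal world satisfying every premise can still have lock_door true, so F(lock_door) is not derivable.

No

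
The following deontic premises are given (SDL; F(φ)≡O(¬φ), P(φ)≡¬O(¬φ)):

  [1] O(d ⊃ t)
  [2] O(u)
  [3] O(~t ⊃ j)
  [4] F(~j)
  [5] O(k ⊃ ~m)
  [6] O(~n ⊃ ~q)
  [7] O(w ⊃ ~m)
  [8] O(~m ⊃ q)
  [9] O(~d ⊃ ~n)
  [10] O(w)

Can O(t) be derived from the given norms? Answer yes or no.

Yes

From premise 10 we have O(w).
From O(w) and premise 7, O(w ⊃ ~m), we obtain O(~m).
With premise 8, O(~m ⊃ q), the K-axiom yields O(q).
Premise 6 is O(~n ⊃ ~q); contrapositively O(q ⊃ n). Since O(q) holds, K gives O(n).
The contrapositive of premise 9 (O(~d ⊃ ~n)) is O(n ⊃ d), and O(n) is already established, so O(d).
With premise 1, O(d ⊃ t), the K-axiom yields O(t).
Premises 2, 3, 4, 5 do not contribute to this derivation.
So O(t) follows.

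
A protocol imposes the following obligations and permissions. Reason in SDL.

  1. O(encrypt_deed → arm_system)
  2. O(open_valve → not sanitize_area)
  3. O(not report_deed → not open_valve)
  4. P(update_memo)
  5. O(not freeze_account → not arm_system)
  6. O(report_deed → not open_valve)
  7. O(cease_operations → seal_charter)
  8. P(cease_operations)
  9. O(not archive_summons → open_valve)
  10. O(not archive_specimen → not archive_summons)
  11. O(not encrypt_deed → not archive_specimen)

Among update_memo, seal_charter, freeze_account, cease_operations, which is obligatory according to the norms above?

freeze_account

Premises 3 and 6 are O(not report_deed → not open_valve) and O(report_deed → not open_valve); every ideal world satisfies not report_deed or report_deed, so in either case not open_valve holds — hence O(not open_valve).
Premise 9 is O(not archive_summons → open_valve); contrapositively O(not open_valve → archive_summons). Since O(not open_valve) holds, K gives O(archive_summons).
Premise 10 is O(not archive_specimen → not archive_summons); contrapositively O(archive_summons → archive_specimen). Since O(archive_summons) holds, K gives O(archive_specimen).
Premise 11, O(not encrypt_deed → not archive_specimen), contraposes to O(archive_specimen → encrypt_deed); with O(archive_specimen) we get O(encrypt_deed).
Applying K to premise 1 (O(encrypt_deed → arm_system)) and O(encrypt_deed) yields O(arm_system).
Premise 5, O(not freeze_account → not arm_system), contraposes to O(arm_system → freeze_account); with O(arm_system) we get O(freeze_account).
So O(freeze_account) holds — freeze_account is obligatory. None of the other listed options is made obligatory by any chain of premises.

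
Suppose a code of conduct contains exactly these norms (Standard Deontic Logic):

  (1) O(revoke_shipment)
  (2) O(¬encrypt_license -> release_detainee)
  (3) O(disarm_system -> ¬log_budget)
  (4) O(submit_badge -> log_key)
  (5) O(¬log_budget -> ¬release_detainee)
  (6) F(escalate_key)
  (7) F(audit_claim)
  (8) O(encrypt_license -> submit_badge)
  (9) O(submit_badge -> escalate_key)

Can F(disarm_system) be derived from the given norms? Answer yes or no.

Yes

F(escalate_key) at premise 6 means O(¬escalate_key).
Premise 9, O(submit_badge -> escalate_key), contraposes to O(¬escalate_key -> ¬submit_badge); with O(¬escalate_key) we get O(¬submit_badge).
Premise 8, O(encrypt_license -> submit_badge), contraposes to O(¬submit_badge -> ¬encrypt_license); with O(¬submit_badge) we get O(¬encrypt_license).
Applying K to premise 2 (O(¬encrypt_license -> release_detainee)) and O(¬encrypt_license) yields O(release_detainee).
The contrapositive of premise 5 (O(¬log_budget -> ¬release_detainee)) is O(release_detainee -> log_budget), and O(release_detainee) is already established, so O(log_budget).
Premise 3 is O(disarm_system -> ¬log_budget); contrapositively O(log_budget -> ¬disarm_system). Since O(log_budget) holds, K gives O(¬disarm_system).
Premises 1, 4, 7 do not contribute to this derivation.
So O(¬disarm_system) holds, i.e. F(disarm_system). The claim follows.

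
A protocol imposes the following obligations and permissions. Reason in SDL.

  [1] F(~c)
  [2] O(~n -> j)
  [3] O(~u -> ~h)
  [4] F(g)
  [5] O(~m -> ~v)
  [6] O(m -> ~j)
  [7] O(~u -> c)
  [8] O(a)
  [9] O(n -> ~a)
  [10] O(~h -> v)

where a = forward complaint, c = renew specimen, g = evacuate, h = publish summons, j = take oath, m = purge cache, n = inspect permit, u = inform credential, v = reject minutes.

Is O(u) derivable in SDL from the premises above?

From premise 8 we have O(a).
Premise 9, O(n -> ~a), contraposes to O(a -> ~n); with O(a) we get O(~n).
From O(~n) and premise 2, O(~n -> j), we obtain O(j).
Premise 6 is O(m -> ~j); contrapositively O(j -> ~m). Since O(j) holds, K gives O(~m).
With premise 5, O(~m -> ~v), the K-axiom yields O(~v).
The contrapositive of premise 10 (O(~h -> v)) is O(~v -> h), and O(~v) is already established, so O(h).
The contrapositive of premise 3 (O(~u -> ~h)) is O(h -> u), and O(h) is already established, so O(u).
Premises 1, 4, 7 do not contribute to this derivation.
So O(u) follows.

Yes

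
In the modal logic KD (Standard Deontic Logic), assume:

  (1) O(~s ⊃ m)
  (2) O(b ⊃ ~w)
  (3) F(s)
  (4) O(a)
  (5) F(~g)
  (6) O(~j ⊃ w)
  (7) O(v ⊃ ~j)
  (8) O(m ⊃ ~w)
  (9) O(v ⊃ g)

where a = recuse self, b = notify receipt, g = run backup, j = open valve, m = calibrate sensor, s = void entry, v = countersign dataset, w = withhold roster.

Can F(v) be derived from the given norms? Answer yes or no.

Yes

Premise 3 is F(s), i.e. O(~s).
With premise 1, O(~s ⊃ m), the K-axiom yields O(m).
Applying K to premise 8 (O(m ⊃ ~w)) and O(m) yields O(~w).
The contrapositive of premise 6 (O(~j ⊃ w)) is O(~w ⊃ j), and O(~w) is already established, so O(j).
Premise 7, O(v ⊃ ~j), contraposes to O(j ⊃ ~v); with O(j) we get O(~v).
Premises 2, 4, 5, 9 do not contribute to this derivation.
So O(~v) holds, i.e. F(v). The claim follows.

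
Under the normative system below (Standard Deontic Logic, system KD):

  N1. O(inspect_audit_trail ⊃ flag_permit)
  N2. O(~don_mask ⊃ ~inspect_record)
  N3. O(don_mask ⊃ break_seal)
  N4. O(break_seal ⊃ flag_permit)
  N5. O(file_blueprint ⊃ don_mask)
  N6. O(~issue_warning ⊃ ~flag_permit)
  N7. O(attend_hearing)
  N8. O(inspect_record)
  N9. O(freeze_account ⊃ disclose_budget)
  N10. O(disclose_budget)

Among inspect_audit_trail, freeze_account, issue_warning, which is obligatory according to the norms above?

issue_warning

Premise 8 states O(inspect_record) outright.
Premise 2, O(~don_mask ⊃ ~inspect_record), contraposes to O(inspect_record ⊃ don_mask); with O(inspect_record) we get O(don_mask).
From O(don_mask) and premise 3, O(don_mask ⊃ break_seal), we obtain O(break_seal).
Premise 4 is O(break_seal ⊃ flag_permit); since O(break_seal), deontic closure gives O(flag_permit).
The contrapositive of premise 6 (O(~issue_warning ⊃ ~flag_permit)) is O(flag_permit ⊃ issue_warning), and O(flag_permit) is already established, so O(issue_warning).
So O(issue_warning) holds — issue_warning is obligatory. None of the other listed options is made obligatory by any chain of premises.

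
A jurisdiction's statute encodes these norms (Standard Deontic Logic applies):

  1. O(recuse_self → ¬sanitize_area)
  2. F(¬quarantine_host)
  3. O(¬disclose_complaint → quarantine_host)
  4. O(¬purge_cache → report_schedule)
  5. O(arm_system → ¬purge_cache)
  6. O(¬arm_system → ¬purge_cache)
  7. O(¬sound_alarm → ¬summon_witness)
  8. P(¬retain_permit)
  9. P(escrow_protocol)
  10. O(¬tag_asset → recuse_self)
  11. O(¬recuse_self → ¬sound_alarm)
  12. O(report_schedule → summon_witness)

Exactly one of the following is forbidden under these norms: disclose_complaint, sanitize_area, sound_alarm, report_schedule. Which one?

Premises 5 and 6 cover both cases: O(arm_system → ¬purge_cache) and O(¬arm_system → ¬purge_cache). Since arm_system ∨ ¬arm_system is a tautology, O(¬purge_cache) follows.
Applying K to premise 4 (O(¬purge_cache → report_schedule)) and O(¬purge_cache) yields O(report_schedule).
From O(report_schedule) and premise 12, O(report_schedule → summon_witness), we obtain O(summon_witness).
The contrapositive of premise 7 (O(¬sound_alarm → ¬summon_witness)) is O(summon_witness → sound_alarm), and O(summon_witness) is already established, so O(sound_alarm).
Premise 11, O(¬recuse_self → ¬sound_alarm), contraposes to O(sound_alarm → recuse_self); with O(sound_alarm) we get O(recuse_self).
From O(recuse_self) and premise 1, O(recuse_self → ¬sanitize_area), we obtain O(¬sanitize_area).
So O(¬sanitize_area) holds, i.e. sanitize_area is forbidden. None of the other listed options is forbidden under the premises.

sanitize_area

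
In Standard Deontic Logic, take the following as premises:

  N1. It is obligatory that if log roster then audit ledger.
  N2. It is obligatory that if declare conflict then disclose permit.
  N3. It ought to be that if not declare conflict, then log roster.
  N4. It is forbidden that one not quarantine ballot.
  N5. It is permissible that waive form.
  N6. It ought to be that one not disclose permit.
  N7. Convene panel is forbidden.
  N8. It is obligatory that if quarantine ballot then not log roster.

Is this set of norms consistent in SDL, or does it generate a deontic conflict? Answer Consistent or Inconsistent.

F(¬quarantine_ballot) at premise 4 means O(quarantine_ballot).
Applying K to premise 8 (O(quarantine_ballot → ¬log_roster)) and O(quarantine_ballot) yields O(¬log_roster).
Premise 3, O(¬declare_conflict → log_roster), contraposes to O(¬log_roster → declare_conflict); with O(¬log_roster) we get O(declare_conflict).
Applying K to premise 2 (O(declare_conflict → disclose_permit)) and O(declare_conflict) yields O(disclose_permit).
But premise 6 directly asserts O(¬disclose_permit).
We now have both O(disclose_permit) and O(¬disclose_permit) — disclose_permit is simultaneously obligatory and forbidden, violating the D-axiom.

Inconsistent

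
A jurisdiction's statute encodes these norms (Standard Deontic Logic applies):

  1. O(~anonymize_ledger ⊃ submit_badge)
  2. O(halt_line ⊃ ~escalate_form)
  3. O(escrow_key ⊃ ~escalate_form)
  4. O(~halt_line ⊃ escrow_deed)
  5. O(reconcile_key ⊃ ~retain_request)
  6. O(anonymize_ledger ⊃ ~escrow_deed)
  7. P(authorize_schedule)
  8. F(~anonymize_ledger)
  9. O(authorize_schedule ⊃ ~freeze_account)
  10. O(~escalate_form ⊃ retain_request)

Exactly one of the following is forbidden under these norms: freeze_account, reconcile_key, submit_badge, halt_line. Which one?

reconcile_key

Premise 8, F(~anonymize_ledger), is equivalent to O(anonymize_ledger).
Applying K to premise 6 (O(anonymize_ledger ⊃ ~escrow_deed)) and O(anonymize_ledger) yields O(~escrow_deed).
Premise 4, O(~halt_line ⊃ escrow_deed), contraposes to O(~escrow_deed ⊃ halt_line); with O(~escrow_deed) we get O(halt_line).
With premise 2, O(halt_line ⊃ ~escalate_form), the K-axiom yields O(~escalate_form).
Premise 10 is O(~escalate_form ⊃ retain_request); since O(~escalate_form), deontic closure gives O(retain_request).
The contrapositive of premise 5 (O(reconcile_key ⊃ ~retain_request)) is O(retain_request ⊃ ~reconcile_key), and O(retain_request) is already established, so O(~reconcile_key).
So O(~reconcile_key) holds, i.e. reconcile_key is forbidden. None of the other listed options is forbidden under the premises.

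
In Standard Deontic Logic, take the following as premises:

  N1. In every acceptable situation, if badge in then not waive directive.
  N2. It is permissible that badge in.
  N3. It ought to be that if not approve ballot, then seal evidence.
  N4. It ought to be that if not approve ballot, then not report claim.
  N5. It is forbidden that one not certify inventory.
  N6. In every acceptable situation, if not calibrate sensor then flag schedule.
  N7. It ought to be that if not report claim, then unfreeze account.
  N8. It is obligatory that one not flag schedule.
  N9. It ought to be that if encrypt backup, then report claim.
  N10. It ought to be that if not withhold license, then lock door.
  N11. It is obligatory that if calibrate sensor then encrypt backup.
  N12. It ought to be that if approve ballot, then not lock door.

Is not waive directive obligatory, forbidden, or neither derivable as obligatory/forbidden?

Neither

Premise 1 is O(badge_in → ¬waive_directive), but O(badge_in) is not derivable from the premises (the permission P(badge_in) asserts only ¬O(¬badge_in), not O(badge_in)), so it does not yield O(¬waive_directive).
No premise or chain of K-axiom applications forces O(¬waive_directive), and none forces O(waive_directive). So ¬waive_directive is neither obligatory nor forbidden under these norms.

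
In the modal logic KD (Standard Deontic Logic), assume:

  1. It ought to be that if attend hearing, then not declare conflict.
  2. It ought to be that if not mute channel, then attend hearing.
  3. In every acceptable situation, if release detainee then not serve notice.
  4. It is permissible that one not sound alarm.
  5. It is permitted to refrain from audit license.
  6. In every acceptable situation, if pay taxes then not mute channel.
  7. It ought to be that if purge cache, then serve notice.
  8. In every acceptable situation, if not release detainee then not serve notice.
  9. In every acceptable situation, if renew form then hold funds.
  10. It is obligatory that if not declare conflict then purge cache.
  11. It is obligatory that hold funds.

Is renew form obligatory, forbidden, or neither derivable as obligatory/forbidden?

Premise 9 is O(renew_form → hold_funds); even if O(hold_funds) held, inferring O(renew_form) would be affirming the consequent — invalid.
No premise or chain of K-axiom applications forces O(renew_form), and none forces O(¬renew_form). So renew_form is neither obligatory nor forbidden under these norms.

Neither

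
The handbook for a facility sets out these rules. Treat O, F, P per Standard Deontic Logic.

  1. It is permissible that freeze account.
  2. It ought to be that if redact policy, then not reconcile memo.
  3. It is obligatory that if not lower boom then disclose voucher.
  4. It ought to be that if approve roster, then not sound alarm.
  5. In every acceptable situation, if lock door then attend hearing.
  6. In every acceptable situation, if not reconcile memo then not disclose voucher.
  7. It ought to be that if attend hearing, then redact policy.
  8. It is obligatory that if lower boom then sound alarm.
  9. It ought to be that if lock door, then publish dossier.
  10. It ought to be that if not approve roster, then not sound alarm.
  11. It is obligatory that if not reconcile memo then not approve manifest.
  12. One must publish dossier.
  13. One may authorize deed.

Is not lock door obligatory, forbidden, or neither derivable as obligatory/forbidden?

Obligatory

Premises 4 and 10 cover both cases: O(approve_roster → ¬sound_alarm) and O(¬approve_roster → ¬sound_alarm). Since approve_roster ∨ ¬approve_roster is a tautology, O(¬sound_alarm) follows.
Premise 8 is O(lower_boom → sound_alarm); contrapositively O(¬sound_alarm → ¬lower_boom). Since O(¬sound_alarm) holds, K gives O(¬lower_boom).
Applying K to premise 3 (O(¬lower_boom → disclose_voucher)) and O(¬lower_boom) yields O(disclose_voucher).
Premise 6 is O(¬reconcile_memo → ¬disclose_voucher); contrapositively O(disclose_voucher → reconcile_memo). Since O(disclose_voucher) holds, K gives O(reconcile_memo).
The contrapositive of premise 2 (O(redact_policy → ¬reconcile_memo)) is O(reconcile_memo → ¬redact_policy), and O(reconcile_memo) is already established, so O(¬redact_policy).
Premise 7 is O(attend_hearing → redact_policy); contrapositively O(¬redact_policy → ¬attend_hearing). Since O(¬redact_policy) holds, K gives O(¬attend_hearing).
Premise 5 is O(lock_door → attend_hearing); contrapositively O(¬attend_hearing → ¬lock_door). Since O(¬attend_hearing) holds, K gives O(¬lock_door).
Premises 1, 9, 11, 12, 13 do not contribute to this derivation.
Hence ¬lock_door is obligatory.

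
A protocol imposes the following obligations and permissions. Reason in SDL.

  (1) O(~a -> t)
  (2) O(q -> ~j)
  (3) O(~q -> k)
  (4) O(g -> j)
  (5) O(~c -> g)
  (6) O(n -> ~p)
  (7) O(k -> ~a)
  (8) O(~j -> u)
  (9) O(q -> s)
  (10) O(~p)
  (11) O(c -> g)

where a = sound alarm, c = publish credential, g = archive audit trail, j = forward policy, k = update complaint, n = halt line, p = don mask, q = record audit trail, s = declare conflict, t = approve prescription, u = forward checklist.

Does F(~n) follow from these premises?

No

Premise 6 is O(n -> ~p); even if O(~p) held, inferring O(n) would be affirming the consequent — invalid.
No other premise forces O(n). An ideal world satisfying every premise can still have ~n true, so F(~n) is not derivable.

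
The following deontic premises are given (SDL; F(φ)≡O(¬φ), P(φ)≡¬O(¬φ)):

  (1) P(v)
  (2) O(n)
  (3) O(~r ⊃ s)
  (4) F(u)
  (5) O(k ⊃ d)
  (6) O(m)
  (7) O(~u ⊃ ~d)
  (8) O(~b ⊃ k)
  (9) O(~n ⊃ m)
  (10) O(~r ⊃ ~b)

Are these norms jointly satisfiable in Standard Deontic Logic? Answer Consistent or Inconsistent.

Premise 9 is O(~n ⊃ m); even if O(m) held, inferring O(~n) would be affirming the consequent — invalid.
So O(~n) is not derivable, and the apparent clash with O(n) does not arise.
A world satisfying every obligation exists (e.g. b=true, d=false, k=false, m=true, n=true, r=true, s=false, u=false, v=false); no atom is both obligatory and forbidden, so the set is consistent.

Consistent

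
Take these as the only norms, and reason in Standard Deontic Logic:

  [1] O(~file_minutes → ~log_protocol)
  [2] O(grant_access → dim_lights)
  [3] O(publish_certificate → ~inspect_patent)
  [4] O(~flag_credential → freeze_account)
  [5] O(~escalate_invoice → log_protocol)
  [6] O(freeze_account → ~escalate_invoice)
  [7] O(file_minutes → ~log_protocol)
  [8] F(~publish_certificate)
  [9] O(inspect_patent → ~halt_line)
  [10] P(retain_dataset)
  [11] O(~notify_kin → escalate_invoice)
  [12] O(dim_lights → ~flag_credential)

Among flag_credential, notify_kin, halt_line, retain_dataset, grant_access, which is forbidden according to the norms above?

grant_access

Premises 7 and 1 cover both cases: O(file_minutes → ~log_protocol) and O(~file_minutes → ~log_protocol). Since file_minutes ∨ ~file_minutes is a tautology, O(~log_protocol) follows.
The contrapositive of premise 5 (O(~escalate_invoice → log_protocol)) is O(~log_protocol → escalate_invoice), and O(~log_protocol) is already established, so O(escalate_invoice).
Premise 6, O(freeze_account → ~escalate_invoice), contraposes to O(escalate_invoice → ~freeze_account); with O(escalate_invoice) we get O(~freeze_account).
Premise 4 is O(~flag_credential → freeze_account); contrapositively O(~freeze_account → flag_credential). Since O(~freeze_account) holds, K gives O(flag_credential).
The contrapositive of premise 12 (O(dim_lights → ~flag_credential)) is O(flag_credential → ~dim_lights), and O(flag_credential) is already established, so O(~dim_lights).
Premise 2 is O(grant_access → dim_lights); contrapositively O(~dim_lights → ~grant_access). Since O(~dim_lights) holds, K gives O(~grant_access).
So O(~grant_access) holds, i.e. grant_access is forbidden. None of the other listed options is forbidden under the premises.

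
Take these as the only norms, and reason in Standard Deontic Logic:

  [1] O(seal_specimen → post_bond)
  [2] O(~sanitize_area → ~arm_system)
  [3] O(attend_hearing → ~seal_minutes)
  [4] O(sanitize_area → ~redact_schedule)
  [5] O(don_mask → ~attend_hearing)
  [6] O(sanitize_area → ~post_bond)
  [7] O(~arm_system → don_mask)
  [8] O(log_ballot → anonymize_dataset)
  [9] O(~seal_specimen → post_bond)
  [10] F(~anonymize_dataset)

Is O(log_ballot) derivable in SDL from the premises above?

Premise 8 is O(log_ballot → anonymize_dataset); even if O(anonymize_dataset) held, inferring O(log_ballot) would be affirming the consequent — invalid.
No other premise forces O(log_ballot). An ideal world satisfying every premise can still have log_ballot false, so O(log_ballot) is not derivable.

No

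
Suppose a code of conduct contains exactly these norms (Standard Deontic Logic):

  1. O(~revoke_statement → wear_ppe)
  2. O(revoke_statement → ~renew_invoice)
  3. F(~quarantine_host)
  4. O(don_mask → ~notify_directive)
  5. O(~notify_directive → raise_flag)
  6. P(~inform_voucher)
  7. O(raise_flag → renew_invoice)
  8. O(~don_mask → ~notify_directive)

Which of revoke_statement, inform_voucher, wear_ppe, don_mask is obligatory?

By case analysis on don_mask: premise 4 gives O(don_mask → ~notify_directive) and premise 8 gives O(~don_mask → ~notify_directive), so O(~notify_directive) either way.
Applying K to premise 5 (O(~notify_directive → raise_flag)) and O(~notify_directive) yields O(raise_flag).
From O(raise_flag) and premise 7, O(raise_flag → renew_invoice), we obtain O(renew_invoice).
Premise 2 is O(revoke_statement → ~renew_invoice); contrapositively O(renew_invoice → ~revoke_statement). Since O(renew_invoice) holds, K gives O(~revoke_statement).
Applying K to premise 1 (O(~revoke_statement → wear_ppe)) and O(~revoke_statement) yields O(wear_ppe).
So O(wear_ppe) holds — wear_ppe is obligatory. None of the other listed options is made obligatory by any chain of premises.

wear_ppe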